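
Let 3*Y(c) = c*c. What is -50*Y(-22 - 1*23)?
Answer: -33750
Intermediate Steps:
Y(c) = c²/3 (Y(c) = (c*c)/3 = c²/3)
-50*Y(-22 - 1*23) = -50*(-22 - 1*23)²/3 = -50*(-22 - 23)²/3 = -50*(-45)²/3 = -50*2025/3 = -50*675 = -33750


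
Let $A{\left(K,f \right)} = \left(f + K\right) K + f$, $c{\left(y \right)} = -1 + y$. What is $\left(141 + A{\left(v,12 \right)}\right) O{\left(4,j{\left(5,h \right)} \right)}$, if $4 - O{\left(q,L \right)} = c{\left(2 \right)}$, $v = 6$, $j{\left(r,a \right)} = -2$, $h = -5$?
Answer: $783$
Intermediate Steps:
$A{\left(K,f \right)} = f + K \left(K + f\right)$ ($A{\left(K,f \right)} = \left(K + f\right) K + f = K \left(K + f\right) + f = f + K \left(K + f\right)$)
$O{\left(q,L \right)} = 3$ ($O{\left(q,L \right)} = 4 - \left(-1 + 2\right) = 4 - 1 = 3$)
$\left(141 + A{\left(v,12 \right)}\right) O{\left(4,j{\left(5,h \right)} \right)} = \left(141 + \left(12 + 6^{2} + 6 \cdot 12\right)\right) 3 = \left(141 + \left(12 + 36 + 72\right)\right) 3 = \left(141 + 120\right) 3 = 261 \cdot 3 = 783$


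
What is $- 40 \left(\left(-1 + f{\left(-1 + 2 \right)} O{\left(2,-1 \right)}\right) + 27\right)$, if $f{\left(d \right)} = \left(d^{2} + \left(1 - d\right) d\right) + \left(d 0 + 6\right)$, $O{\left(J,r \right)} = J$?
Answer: $-1600$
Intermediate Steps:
$f{\left(d \right)} = 6 + d^{2} + d \left(1 - d\right)$ ($f{\left(d \right)} = \left(d^{2} + d \left(1 - d\right)\right) + \left(0 + 6\right) = \left(d^{2} + d \left(1 - d\right)\right) + 6 = 6 + d^{2} + d \left(1 - d\right)$)
$- 40 \left(\left(-1 + f{\left(-1 + 2 \right)} O{\left(2,-1 \right)}\right) + 27\right) = - 40 \left(\left(-1 + \left(6 + \left(-1 + 2\right)\right) 2\right) + 27\right) = - 40 \left(\left(-1 + \left(6 + 1\right) 2\right) + 27\right) = - 40 \left(\left(-1 + 7 \cdot 2\right) + 27\right) = - 40 \left(\left(-1 + 14\right) + 27\right) = - 40 \left(13 + 27\right) = \left(-40\right) 40 = -1600$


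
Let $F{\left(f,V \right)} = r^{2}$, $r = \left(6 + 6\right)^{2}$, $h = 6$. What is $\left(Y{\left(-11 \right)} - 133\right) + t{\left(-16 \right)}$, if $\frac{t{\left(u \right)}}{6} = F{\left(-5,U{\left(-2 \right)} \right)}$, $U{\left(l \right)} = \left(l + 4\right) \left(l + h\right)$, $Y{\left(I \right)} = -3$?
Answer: $124280$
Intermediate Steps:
$r = 144$ ($r = 12^{2} = 144$)
$U{\left(l \right)} = \left(4 + l\right) \left(6 + l\right)$ ($U{\left(l \right)} = \left(l + 4\right) \left(l + 6\right) = \left(4 + l\right) \left(6 + l\right)$)
$F{\left(f,V \right)} = 20736$ ($F{\left(f,V \right)} = 144^{2} = 20736$)
$t{\left(u \right)} = 124416$ ($t{\left(u \right)} = 6 \cdot 20736 = 124416$)
$\left(Y{\left(-11 \right)} - 133\right) + t{\left(-16 \right)} = \left(-3 - 133\right) + 124416 = -136 + 124416 = 124280$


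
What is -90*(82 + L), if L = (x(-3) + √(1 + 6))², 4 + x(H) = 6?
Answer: -8370 - 360*√7 ≈ -9322.5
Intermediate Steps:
x(H) = 2 (x(H) = -4 + 6 = 2)
L = (2 + √7)² (L = (2 + √(1 + 6))² = (2 + √7)² ≈ 21.583)
-90*(82 + L) = -90*(82 + (2 + √7)²) = -7380 - 90*(2 + √7)²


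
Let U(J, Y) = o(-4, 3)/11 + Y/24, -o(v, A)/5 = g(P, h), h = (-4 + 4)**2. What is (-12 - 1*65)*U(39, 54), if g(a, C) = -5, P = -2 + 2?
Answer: -1393/4 ≈ -348.25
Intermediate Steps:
P = 0
h = 0 (h = 0**2 = 0)
o(v, A) = 25 (o(v, A) = -5*(-5) = 25)
U(J, Y) = 25/11 + Y/24
(-12 - 1*65)*U(39, 54) = (-12 - 1*65)*(25/11 + (1/24)*54) = (-12 - 65)*(25/11 + 9/4) = -77*199/44 = -1393/4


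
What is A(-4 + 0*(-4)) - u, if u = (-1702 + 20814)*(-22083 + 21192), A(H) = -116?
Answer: 17028676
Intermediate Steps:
u = -17028792 (u = 19112*(-891) = -17028792)
A(-4 + 0*(-4)) - u = -116 - 1*(-17028792) = -116 + 17028792 = 17028676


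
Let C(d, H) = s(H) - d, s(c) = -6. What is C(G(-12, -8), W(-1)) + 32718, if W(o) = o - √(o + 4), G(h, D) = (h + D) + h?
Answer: 32744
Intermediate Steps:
G(h, D) = D + 2*h (G(h, D) = (D + h) + h = D + 2*h)
W(o) = o - √(4 + o)
C(d, H) = -6 - d
C(G(-12, -8), W(-1)) + 32718 = (-6 - (-8 + 2*(-12))) + 32718 = (-6 - (-8 - 24)) + 32718 = (-6 - 1*(-32)) + 32718 = (-6 + 32) + 32718 = 26 + 32718 = 32744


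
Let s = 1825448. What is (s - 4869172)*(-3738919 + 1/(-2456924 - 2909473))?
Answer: 61070872349002599056/5366397 ≈ 1.1380e+13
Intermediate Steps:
(s - 4869172)*(-3738919 + 1/(-2456924 - 2909473)) = (1825448 - 4869172)*(-3738919 + 1/(-2456924 - 2909473)) = -3043724*(-3738919 + 1/(-5366397)) = -3043724*(-3738919 - 1/5366397) = -3043724*(-20064523704844/5366397) = 61070872349002599056/5366397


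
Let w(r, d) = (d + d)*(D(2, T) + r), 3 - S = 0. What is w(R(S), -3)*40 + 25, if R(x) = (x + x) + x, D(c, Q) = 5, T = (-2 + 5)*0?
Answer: -3335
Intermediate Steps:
T = 0 (T = 3*0 = 0)
S = 3 (S = 3 - 1*0 = 3 + 0 = 3)
R(x) = 3*x (R(x) = 2*x + x = 3*x)
w(r, d) = 2*d*(5 + r) (w(r, d) = (d + d)*(5 + r) = (2*d)*(5 + r) = 2*d*(5 + r))
w(R(S), -3)*40 + 25 = (2*(-3)*(5 + 3*3))*40 + 25 = (2*(-3)*(5 + 9))*40 + 25 = (2*(-3)*14)*40 + 25 = -84*40 + 25 = -3360 + 25 = -3335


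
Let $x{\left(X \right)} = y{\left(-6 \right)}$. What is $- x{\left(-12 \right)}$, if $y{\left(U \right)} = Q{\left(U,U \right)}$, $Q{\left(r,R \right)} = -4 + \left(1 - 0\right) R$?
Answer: $10$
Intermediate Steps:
$Q{\left(r,R \right)} = -4 + R$ ($Q{\left(r,R \right)} = -4 + \left(1 + 0\right) R = -4 + 1 R = -4 + R$)
$y{\left(U \right)} = -4 + U$
$x{\left(X \right)} = -10$ ($x{\left(X \right)} = -4 - 6 = -10$)
$- x{\left(-12 \right)} = \left(-1\right) \left(-10\right) = 10$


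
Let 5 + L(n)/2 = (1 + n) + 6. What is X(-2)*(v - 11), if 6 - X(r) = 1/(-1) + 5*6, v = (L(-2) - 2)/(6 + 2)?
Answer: 1035/4 ≈ 258.75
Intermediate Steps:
L(n) = 4 + 2*n (L(n) = -10 + 2*((1 + n) + 6) = -10 + 2*(7 + n) = -10 + (14 + 2*n) = 4 + 2*n)
v = -¼ (v = ((4 + 2*(-2)) - 2)/(6 + 2) = ((4 - 4) - 2)/8 = (0 - 2)*(⅛) = -2*⅛ = -¼ ≈ -0.25000)
X(r) = -23 (X(r) = 6 - (1/(-1) + 5*6) = 6 - (-1 + 30) = 6 - 1*29 = 6 - 29 = -23)
X(-2)*(v - 11) = -23*(-¼ - 11) = -23*(-45/4) = 1035/4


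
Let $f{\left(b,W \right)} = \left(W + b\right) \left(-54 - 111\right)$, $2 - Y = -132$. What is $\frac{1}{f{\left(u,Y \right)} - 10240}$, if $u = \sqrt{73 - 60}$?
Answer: $- \frac{1294}{41846743} + \frac{33 \sqrt{13}}{209233715} \approx -3.0354 \cdot 10^{-5}$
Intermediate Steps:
$Y = 134$ ($Y = 2 - -132 = 2 + 132 = 134$)
$u = \sqrt{13} \approx 3.6056$
$f{\left(b,W \right)} = - 165 W - 165 b$ ($f{\left(b,W \right)} = \left(W + b\right) \left(-165\right) = - 165 W - 165 b$)
$\frac{1}{f{\left(u,Y \right)} - 10240} = \frac{1}{\left(\left(-165\right) 134 - 165 \sqrt{13}\right) - 10240} = \frac{1}{\left(-22110 - 165 \sqrt{13}\right) - 10240} = \frac{1}{-32350 - 165 \sqrt{13}}$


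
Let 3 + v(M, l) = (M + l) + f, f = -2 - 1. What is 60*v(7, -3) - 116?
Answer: -236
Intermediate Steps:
f = -3
v(M, l) = -6 + M + l (v(M, l) = -3 + ((M + l) - 3) = -3 + (-3 + M + l) = -6 + M + l)
60*v(7, -3) - 116 = 60*(-6 + 7 - 3) - 116 = 60*(-2) - 116 = -120 - 116 = -236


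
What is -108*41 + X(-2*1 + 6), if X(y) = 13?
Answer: -4415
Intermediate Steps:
-108*41 + X(-2*1 + 6) = -108*41 + 13 = -4428 + 13 = -4415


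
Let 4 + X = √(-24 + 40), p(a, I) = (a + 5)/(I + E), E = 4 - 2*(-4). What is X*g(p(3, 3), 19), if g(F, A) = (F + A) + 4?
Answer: 0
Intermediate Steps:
E = 12 (E = 4 + 8 = 12)
p(a, I) = (5 + a)/(12 + I) (p(a, I) = (a + 5)/(I + 12) = (5 + a)/(12 + I))
g(F, A) = 4 + A + F (g(F, A) = (A + F) + 4 = 4 + A + F)
X = 0 (X = -4 + √(-24 + 40) = -4 + √16 = -4 + 4 = 0)
X*g(p(3, 3), 19) = 0*(4 + 19 + (5 + 3)/(12 + 3)) = 0*(4 + 19 + 8/15) = 0*(353/15) = 0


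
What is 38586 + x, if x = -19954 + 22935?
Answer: 41567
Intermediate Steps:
x = 2981
38586 + x = 38586 + 2981 = 41567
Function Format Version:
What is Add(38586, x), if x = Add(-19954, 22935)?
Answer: 41567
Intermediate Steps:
x = 2981
Add(38586, x) = Add(38586, 2981) = 41567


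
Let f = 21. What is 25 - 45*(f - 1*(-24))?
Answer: -2000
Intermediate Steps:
25 - 45*(f - 1*(-24)) = 25 - 45*(21 - 1*(-24)) = 25 - 45*(21 + 24) = 25 - 45*45 = 25 - 2025 = -2000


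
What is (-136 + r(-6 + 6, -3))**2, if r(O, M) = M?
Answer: 19321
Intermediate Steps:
(-136 + r(-6 + 6, -3))**2 = (-136 - 3)**2 = (-139)**2 = 19321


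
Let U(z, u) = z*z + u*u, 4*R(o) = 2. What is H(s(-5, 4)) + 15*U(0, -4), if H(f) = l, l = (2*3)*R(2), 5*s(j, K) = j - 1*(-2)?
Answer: 243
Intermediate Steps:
R(o) = ½ (R(o) = (¼)*2 = ½)
s(j, K) = ⅖ + j/5 (s(j, K) = (j - 1*(-2))/5 = (j + 2)/5 = (2 + j)/5 = ⅖ + j/5)
U(z, u) = u² + z² (U(z, u) = z² + u² = u² + z²)
l = 3 (l = (2*3)*(½) = 6*(½) = 3)
H(f) = 3
H(s(-5, 4)) + 15*U(0, -4) = 3 + 15*((-4)² + 0²) = 3 + 15*(16 + 0) = 3 + 15*16 = 3 + 240 = 243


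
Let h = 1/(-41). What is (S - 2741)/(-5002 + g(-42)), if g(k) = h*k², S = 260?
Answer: 101721/206846 ≈ 0.49177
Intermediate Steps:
h = -1/41 ≈ -0.024390
g(k) = -k²/41
(S - 2741)/(-5002 + g(-42)) = (260 - 2741)/(-5002 - 1/41*(-42)²) = -2481/(-5002 - 1/41*1764) = -2481/(-5002 - 1764/41) = -2481/(-206846/41) = -2481*(-41/206846) = 101721/206846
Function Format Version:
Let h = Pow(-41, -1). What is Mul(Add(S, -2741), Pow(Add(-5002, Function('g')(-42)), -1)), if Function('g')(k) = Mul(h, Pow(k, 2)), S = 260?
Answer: Rational(101721, 206846) ≈ 0.49177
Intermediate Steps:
h = Rational(-1, 41) ≈ -0.024390
Function('g')(k) = Mul(Rational(-1, 41), Pow(k, 2))
Mul(Add(S, -2741), Pow(Add(-5002, Function('g')(-42)), -1)) = Mul(Add(260, -2741), Pow(Add(-5002, Mul(Rational(-1, 41), Pow(-42, 2))), -1)) = Mul(-2481, Pow(Add(-5002, Mul(Rational(-1, 41), 1764)), -1)) = Mul(-2481, Pow(Add(-5002, Rational(-1764, 41)), -1)) = Mul(-2481, Pow(Rational(-206846, 41), -1)) = Mul(-2481, Rational(-41, 206846)) = Rational(101721, 206846)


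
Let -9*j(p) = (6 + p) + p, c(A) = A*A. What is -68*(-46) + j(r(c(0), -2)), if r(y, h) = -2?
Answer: 28150/9 ≈ 3127.8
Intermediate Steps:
c(A) = A²
j(p) = -⅔ - 2*p/9 (j(p) = -((6 + p) + p)/9 = -(6 + 2*p)/9 = -⅔ - 2*p/9)
-68*(-46) + j(r(c(0), -2)) = -68*(-46) + (-⅔ - 2/9*(-2)) = 3128 + (-⅔ + 4/9) = 3128 - 2/9 = 28150/9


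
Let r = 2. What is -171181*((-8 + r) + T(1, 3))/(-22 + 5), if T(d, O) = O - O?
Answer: -1027086/17 ≈ -60417.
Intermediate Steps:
T(d, O) = 0
-171181*((-8 + r) + T(1, 3))/(-22 + 5) = -171181*((-8 + 2) + 0)/(-22 + 5) = -171181*(-6 + 0)/(-17) = -(-1027086)*(-1)/17 = -171181*6/17 = -1027086/17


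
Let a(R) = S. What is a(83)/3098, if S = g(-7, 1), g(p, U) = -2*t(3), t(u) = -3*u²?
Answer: 27/1549 ≈ 0.017431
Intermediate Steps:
g(p, U) = 54 (g(p, U) = -(-6)*3² = -(-6)*9 = -2*(-27) = 54)
S = 54
a(R) = 54
a(83)/3098 = 54/3098 = 54*(1/3098) = 27/1549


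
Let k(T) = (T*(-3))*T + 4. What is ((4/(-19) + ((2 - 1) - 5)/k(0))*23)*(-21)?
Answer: 11109/19 ≈ 584.68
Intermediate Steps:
k(T) = 4 - 3*T**2 (k(T) = (-3*T)*T + 4 = -3*T**2 + 4 = 4 - 3*T**2)
((4/(-19) + ((2 - 1) - 5)/k(0))*23)*(-21) = ((4/(-19) + ((2 - 1) - 5)/(4 - 3*0**2))*23)*(-21) = ((4*(-1/19) + (1 - 5)/(4 - 3*0))*23)*(-21) = ((-4/19 - 4/(4 + 0))*23)*(-21) = ((-4/19 - 4/4)*23)*(-21) = ((-4/19 - 4*1/4)*23)*(-21) = ((-4/19 - 1)*23)*(-21) = -23/19*23*(-21) = -529/19*(-21) = 11109/19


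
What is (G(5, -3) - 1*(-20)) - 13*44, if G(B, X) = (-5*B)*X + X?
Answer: -480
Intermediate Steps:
G(B, X) = X - 5*B*X (G(B, X) = -5*B*X + X = X - 5*B*X)
(G(5, -3) - 1*(-20)) - 13*44 = (-3*(1 - 5*5) - 1*(-20)) - 13*44 = (-3*(1 - 25) + 20) - 572 = (-3*(-24) + 20) - 572 = (72 + 20) - 572 = 92 - 572 = -480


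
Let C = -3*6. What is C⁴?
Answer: 104976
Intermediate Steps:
C = -18
C⁴ = (-18)⁴ = 104976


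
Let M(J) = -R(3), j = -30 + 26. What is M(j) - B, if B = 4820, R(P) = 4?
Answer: -4824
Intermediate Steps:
j = -4
M(J) = -4 (M(J) = -1*4 = -4)
M(j) - B = -4 - 1*4820 = -4 - 4820 = -4824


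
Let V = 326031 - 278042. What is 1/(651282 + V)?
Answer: 1/699271 ≈ 1.4301e-6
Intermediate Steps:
V = 47989
1/(651282 + V) = 1/(651282 + 47989) = 1/699271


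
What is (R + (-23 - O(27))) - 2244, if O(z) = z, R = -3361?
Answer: -5655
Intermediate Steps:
(R + (-23 - O(27))) - 2244 = (-3361 + (-23 - 1*27)) - 2244 = (-3361 + (-23 - 27)) - 2244 = (-3361 - 50) - 2244 = -3411 - 2244 = -5655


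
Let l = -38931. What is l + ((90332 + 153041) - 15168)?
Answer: 189274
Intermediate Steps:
l + ((90332 + 153041) - 15168) = -38931 + ((90332 + 153041) - 15168) = -38931 + (243373 - 15168) = -38931 + 228205 = 189274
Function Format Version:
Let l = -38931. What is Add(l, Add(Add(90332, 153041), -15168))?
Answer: 189274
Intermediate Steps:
Add(l, Add(Add(90332, 153041), -15168)) = Add(-38931, Add(Add(90332, 153041), -15168)) = Add(-38931, Add(243373, -15168)) = Add(-38931, 228205) = 189274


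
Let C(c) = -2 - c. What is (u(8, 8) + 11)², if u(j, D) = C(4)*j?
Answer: 1369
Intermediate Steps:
u(j, D) = -6*j (u(j, D) = (-2 - 1*4)*j = (-2 - 4)*j = -6*j)
(u(8, 8) + 11)² = (-6*8 + 11)² = (-48 + 11)² = (-37)² = 1369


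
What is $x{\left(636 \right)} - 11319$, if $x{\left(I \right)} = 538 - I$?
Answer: $-11417$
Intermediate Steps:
$x{\left(636 \right)} - 11319 = \left(538 - 636\right) - 11319 = -98 - 11319 = -11417$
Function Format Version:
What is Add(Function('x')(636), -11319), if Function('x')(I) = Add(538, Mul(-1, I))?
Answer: -11417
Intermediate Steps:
Add(Function('x')(636), -11319) = Add(Add(538, Mul(-1, 636)), -11319) = Add(Add(538, -636), -11319) = Add(-98, -11319) = -11417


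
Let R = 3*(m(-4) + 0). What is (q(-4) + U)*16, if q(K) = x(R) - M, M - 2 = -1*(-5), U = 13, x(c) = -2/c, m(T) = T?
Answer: 296/3 ≈ 98.667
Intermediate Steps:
R = -12 (R = 3*(-4 + 0) = 3*(-4) = -12)
M = 7 (M = 2 - 1*(-5) = 2 + 5 = 7)
q(K) = -41/6 (q(K) = -2/(-12) - 1*7 = -2*(-1/12) - 7 = ⅙ - 7 = -41/6)
(q(-4) + U)*16 = (-41/6 + 13)*16 = (37/6)*16 = 296/3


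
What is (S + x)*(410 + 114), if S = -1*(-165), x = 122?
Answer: 150388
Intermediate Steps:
S = 165
(S + x)*(410 + 114) = (165 + 122)*(410 + 114) = 287*524 = 150388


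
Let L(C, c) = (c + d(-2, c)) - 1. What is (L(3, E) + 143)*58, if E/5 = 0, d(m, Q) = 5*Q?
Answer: 8236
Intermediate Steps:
E = 0 (E = 5*0 = 0)
L(C, c) = -1 + 6*c (L(C, c) = (c + 5*c) - 1 = 6*c - 1 = -1 + 6*c)
(L(3, E) + 143)*58 = ((-1 + 6*0) + 143)*58 = ((-1 + 0) + 143)*58 = (-1 + 143)*58 = 142*58 = 8236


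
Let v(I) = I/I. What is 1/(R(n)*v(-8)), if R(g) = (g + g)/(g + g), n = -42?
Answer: 1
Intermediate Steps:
v(I) = 1
R(g) = 1 (R(g) = (2*g)/((2*g)) = (2*g)*(1/(2*g)) = 1)
1/(R(n)*v(-8)) = 1/(1*1) = 1/1 = 1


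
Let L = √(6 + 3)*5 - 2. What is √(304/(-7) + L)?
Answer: I*√1491/7 ≈ 5.5162*I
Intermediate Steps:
L = 13 (L = √9*5 - 2 = 3*5 - 2 = 15 - 2 = 13)
√(304/(-7) + L) = √(304/(-7) + 13) = √(304*(-⅐) + 13) = √(-304/7 + 13) = √(-213/7) = I*√1491/7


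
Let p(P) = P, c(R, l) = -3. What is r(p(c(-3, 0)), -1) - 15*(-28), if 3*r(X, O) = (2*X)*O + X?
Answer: 421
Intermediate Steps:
r(X, O) = X/3 + 2*O*X/3 (r(X, O) = ((2*X)*O + X)/3 = (2*O*X + X)/3 = (X + 2*O*X)/3 = X/3 + 2*O*X/3)
r(p(c(-3, 0)), -1) - 15*(-28) = (1/3)*(-3)*(1 + 2*(-1)) - 15*(-28) = (1/3)*(-3)*(1 - 2) + 420 = (1/3)*(-3)*(-1) + 420 = 1 + 420 = 421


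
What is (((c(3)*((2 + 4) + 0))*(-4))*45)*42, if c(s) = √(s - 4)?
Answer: -45360*I ≈ -45360.0*I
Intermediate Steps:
c(s) = √(-4 + s)
(((c(3)*((2 + 4) + 0))*(-4))*45)*42 = (((√(-4 + 3)*((2 + 4) + 0))*(-4))*45)*42 = (((√(-1)*(6 + 0))*(-4))*45)*42 = (((I*6)*(-4))*45)*42 = (((6*I)*(-4))*45)*42 = (-24*I*45)*42 = -1080*I*42 = -45360*I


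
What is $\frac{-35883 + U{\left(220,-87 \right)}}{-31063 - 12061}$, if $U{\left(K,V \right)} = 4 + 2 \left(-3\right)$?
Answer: $\frac{35885}{43124} \approx 0.83214$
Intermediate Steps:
$U{\left(K,V \right)} = -2$ ($U{\left(K,V \right)} = 4 - 6 = -2$)
$\frac{-35883 + U{\left(220,-87 \right)}}{-31063 - 12061} = \frac{-35883 - 2}{-31063 - 12061} = - \frac{35885}{-43124} = \left(-35885\right) \left(- \frac{1}{43124}\right) = \frac{35885}{43124}$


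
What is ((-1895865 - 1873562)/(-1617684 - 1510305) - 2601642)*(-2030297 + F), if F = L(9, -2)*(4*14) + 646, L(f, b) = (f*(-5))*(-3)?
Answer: 16455582009613996501/3127989 ≈ 5.2608e+12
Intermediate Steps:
L(f, b) = 15*f (L(f, b) = -5*f*(-3) = 15*f)
F = 8206 (F = (15*9)*(4*14) + 646 = 135*56 + 646 = 7560 + 646 = 8206)
((-1895865 - 1873562)/(-1617684 - 1510305) - 2601642)*(-2030297 + F) = ((-1895865 - 1873562)/(-1617684 - 1510305) - 2601642)*(-2030297 + 8206) = (-3769427/(-3127989) - 2601642)*(-2022091) = (-3769427*(-1/3127989) - 2601642)*(-2022091) = (3769427/3127989 - 2601642)*(-2022091) = -8137903788511/3127989*(-2022091) = 16455582009613996501/3127989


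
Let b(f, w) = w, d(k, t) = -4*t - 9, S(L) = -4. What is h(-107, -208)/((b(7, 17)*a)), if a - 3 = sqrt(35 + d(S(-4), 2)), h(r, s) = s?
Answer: 208/51 - 208*sqrt(2)/51 ≈ -1.6893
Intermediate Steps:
d(k, t) = -9 - 4*t
a = 3 + 3*sqrt(2) (a = 3 + sqrt(35 + (-9 - 4*2)) = 3 + sqrt(35 + (-9 - 8)) = 3 + sqrt(35 - 17) = 3 + sqrt(18) = 3 + 3*sqrt(2) ≈ 7.2426)
h(-107, -208)/((b(7, 17)*a)) = -208*1/(17*(3 + 3*sqrt(2))) = -208/(51 + 51*sqrt(2))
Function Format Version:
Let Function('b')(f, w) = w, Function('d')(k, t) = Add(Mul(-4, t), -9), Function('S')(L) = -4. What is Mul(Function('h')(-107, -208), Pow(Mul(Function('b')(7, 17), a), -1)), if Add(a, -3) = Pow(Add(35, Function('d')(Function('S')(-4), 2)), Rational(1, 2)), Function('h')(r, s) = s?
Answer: Add(Rational(208, 51), Mul(Rational(-208, 51), Pow(2, Rational(1, 2)))) ≈ -1.6893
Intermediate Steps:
Function('d')(k, t) = Add(-9, Mul(-4, t))
a = Add(3, Mul(3, Pow(2, Rational(1, 2)))) (a = Add(3, Pow(Add(35, Add(-9, Mul(-4, 2))), Rational(1, 2))) = Add(3, Pow(Add(35, Add(-9, -8)), Rational(1, 2))) = Add(3, Pow(Add(35, -17), Rational(1, 2))) = Add(3, Pow(18, Rational(1, 2))) = Add(3, Mul(3, Pow(2, Rational(1, 2)))) ≈ 7.2426)
Mul(Function('h')(-107, -208), Pow(Mul(Function('b')(7, 17), a), -1)) = Mul(-208, Pow(Mul(17, Add(3, Mul(3, Pow(2, Rational(1, 2))))), -1)) = Mul(-208, Pow(Add(51, Mul(51, Pow(2, Rational(1, 2)))), -1))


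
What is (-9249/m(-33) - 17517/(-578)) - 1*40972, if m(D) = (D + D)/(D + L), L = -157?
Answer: -429594819/6358 ≈ -67568.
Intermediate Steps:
m(D) = 2*D/(-157 + D) (m(D) = (D + D)/(D - 157) = (2*D)/(-157 + D) = 2*D/(-157 + D))
(-9249/m(-33) - 17517/(-578)) - 1*40972 = (-9249/(2*(-33)/(-157 - 33)) - 17517/(-578)) - 1*40972 = (-9249/(2*(-33)/(-190)) - 17517*(-1/578)) - 40972 = (-9249/(2*(-33)*(-1/190)) + 17517/578) - 40972 = (-9249/33/95 + 17517/578) - 40972 = (-9249*95/33 + 17517/578) - 40972 = (-292885/11 + 17517/578) - 40972 = -169094843/6358 - 40972 = -429594819/6358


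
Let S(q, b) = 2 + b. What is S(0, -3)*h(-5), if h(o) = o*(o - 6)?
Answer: -55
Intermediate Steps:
h(o) = o*(-6 + o)
S(0, -3)*h(-5) = (2 - 3)*(-5*(-6 - 5)) = -(-5)*(-11) = -1*55 = -55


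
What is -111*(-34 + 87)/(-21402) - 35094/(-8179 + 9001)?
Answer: -41458109/977358 ≈ -42.419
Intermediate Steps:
-111*(-34 + 87)/(-21402) - 35094/(-8179 + 9001) = -111*53*(-1/21402) - 35094/822 = -5883*(-1/21402) - 35094*1/822 = 1961/7134 - 5849/137 = -41458109/977358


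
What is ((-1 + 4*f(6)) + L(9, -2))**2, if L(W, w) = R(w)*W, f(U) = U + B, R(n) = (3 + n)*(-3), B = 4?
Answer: 144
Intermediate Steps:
R(n) = -9 - 3*n
f(U) = 4 + U (f(U) = U + 4 = 4 + U)
L(W, w) = W*(-9 - 3*w) (L(W, w) = (-9 - 3*w)*W = W*(-9 - 3*w))
((-1 + 4*f(6)) + L(9, -2))**2 = ((-1 + 4*(4 + 6)) - 3*9*(3 - 2))**2 = ((-1 + 4*10) - 3*9*1)**2 = ((-1 + 40) - 27)**2 = (39 - 27)**2 = 12**2 = 144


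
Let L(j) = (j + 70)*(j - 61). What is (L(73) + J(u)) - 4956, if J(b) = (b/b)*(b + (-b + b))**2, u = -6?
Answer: -3204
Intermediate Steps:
L(j) = (-61 + j)*(70 + j) (L(j) = (70 + j)*(-61 + j) = (-61 + j)*(70 + j))
J(b) = b**2 (J(b) = 1*(b + 0)**2 = 1*b**2 = b**2)
(L(73) + J(u)) - 4956 = ((-4270 + 73**2 + 9*73) + (-6)**2) - 4956 = ((-4270 + 5329 + 657) + 36) - 4956 = (1716 + 36) - 4956 = 1752 - 4956 = -3204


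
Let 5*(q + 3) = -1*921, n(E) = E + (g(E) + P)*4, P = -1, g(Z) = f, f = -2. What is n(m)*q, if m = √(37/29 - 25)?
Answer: 11232/5 - 3744*I*√1247/145 ≈ 2246.4 - 911.8*I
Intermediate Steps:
g(Z) = -2
m = 4*I*√1247/29 (m = √(37*(1/29) - 25) = √(37/29 - 25) = √(-688/29) = 4*I*√1247/29 ≈ 4.8707*I)
n(E) = -12 + E (n(E) = E + (-2 - 1)*4 = E - 3*4 = E - 12 = -12 + E)
q = -936/5 (q = -3 + (-1*921)/5 = -3 + (⅕)*(-921) = -3 - 921/5 = -936/5 ≈ -187.20)
n(m)*q = (-12 + 4*I*√1247/29)*(-936/5) = 11232/5 - 3744*I*√1247/145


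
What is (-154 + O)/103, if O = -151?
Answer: -305/103 ≈ -2.9612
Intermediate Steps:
(-154 + O)/103 = (-154 - 151)/103 = (1/103)*(-305) = -305/103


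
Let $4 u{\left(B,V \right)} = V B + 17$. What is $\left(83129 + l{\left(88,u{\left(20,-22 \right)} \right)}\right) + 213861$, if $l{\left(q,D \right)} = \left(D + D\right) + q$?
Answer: $\frac{593733}{2} \approx 2.9687 \cdot 10^{5}$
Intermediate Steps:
$u{\left(B,V \right)} = \frac{17}{4} + \frac{B V}{4}$ ($u{\left(B,V \right)} = \frac{V B + 17}{4} = \frac{B V + 17}{4} = \frac{17 + B V}{4} = \frac{17}{4} + \frac{B V}{4}$)
$l{\left(q,D \right)} = q + 2 D$ ($l{\left(q,D \right)} = 2 D + q = q + 2 D$)
$\left(83129 + l{\left(88,u{\left(20,-22 \right)} \right)}\right) + 213861 = \left(83129 + \left(88 + 2 \left(\frac{17}{4} + \frac{1}{4} \cdot 20 \left(-22\right)\right)\right)\right) + 213861 = \left(83129 + \left(88 + 2 \left(\frac{17}{4} - 110\right)\right)\right) + 213861 = \left(83129 + \left(88 + 2 \left(- \frac{423}{4}\right)\right)\right) + 213861 = \left(83129 + \left(88 - \frac{423}{2}\right)\right) + 213861 = \left(83129 - \frac{247}{2}\right) + 213861 = \frac{166011}{2} + 213861 = \frac{593733}{2}$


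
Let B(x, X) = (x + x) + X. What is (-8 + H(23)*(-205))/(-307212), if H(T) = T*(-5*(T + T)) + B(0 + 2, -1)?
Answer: -1083827/307212 ≈ -3.5279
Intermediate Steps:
B(x, X) = X + 2*x (B(x, X) = 2*x + X = X + 2*x)
H(T) = 3 - 10*T**2 (H(T) = T*(-5*(T + T)) + (-1 + 2*(0 + 2)) = T*(-10*T) + (-1 + 2*2) = T*(-10*T) + (-1 + 4) = -10*T**2 + 3 = 3 - 10*T**2)
(-8 + H(23)*(-205))/(-307212) = (-8 + (3 - 10*23**2)*(-205))/(-307212) = (-8 + (3 - 10*529)*(-205))*(-1/307212) = (-8 + (3 - 5290)*(-205))*(-1/307212) = (-8 - 5287*(-205))*(-1/307212) = (-8 + 1083835)*(-1/307212) = 1083827*(-1/307212) = -1083827/307212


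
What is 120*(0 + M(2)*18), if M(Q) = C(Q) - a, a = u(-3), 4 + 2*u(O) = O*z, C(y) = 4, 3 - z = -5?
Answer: 38880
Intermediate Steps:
z = 8 (z = 3 - 1*(-5) = 3 + 5 = 8)
u(O) = -2 + 4*O (u(O) = -2 + (O*8)/2 = -2 + (8*O)/2 = -2 + 4*O)
a = -14 (a = -2 + 4*(-3) = -2 - 12 = -14)
M(Q) = 18 (M(Q) = 4 - 1*(-14) = 4 + 14 = 18)
120*(0 + M(2)*18) = 120*(0 + 18*18) = 120*(0 + 324) = 120*324 = 38880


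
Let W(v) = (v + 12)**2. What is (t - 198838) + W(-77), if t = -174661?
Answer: -369274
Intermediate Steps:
W(v) = (12 + v)**2
(t - 198838) + W(-77) = (-174661 - 198838) + (12 - 77)**2 = -373499 + (-65)**2 = -373499 + 4225 = -369274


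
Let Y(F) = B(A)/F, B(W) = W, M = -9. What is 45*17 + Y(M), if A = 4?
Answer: 6881/9 ≈ 764.56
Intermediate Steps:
Y(F) = 4/F
45*17 + Y(M) = 45*17 + 4/(-9) = 765 + 4*(-⅑) = 765 - 4/9 = 6881/9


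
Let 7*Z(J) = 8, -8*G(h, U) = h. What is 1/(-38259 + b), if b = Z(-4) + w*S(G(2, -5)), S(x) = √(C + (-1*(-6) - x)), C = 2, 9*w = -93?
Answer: -22495620/860633698321 + 3038*√33/860633698321 ≈ -2.6118e-5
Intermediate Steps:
G(h, U) = -h/8
w = -31/3 (w = (⅑)*(-93) = -31/3 ≈ -10.333)
Z(J) = 8/7 (Z(J) = (⅐)*8 = 8/7)
S(x) = √(8 - x) (S(x) = √(2 + (-1*(-6) - x)) = √(2 + (6 - x)) = √(8 - x))
b = 8/7 - 31*√33/6 (b = 8/7 - 31*√(8 - (-1)*2/8)/3 = 8/7 - 31*√(8 - 1*(-¼))/3 = 8/7 - 31*√(8 + ¼)/3 = 8/7 - 31*√33/6 ≈ -28.537)
1/(-38259 + b) = 1/(-38259 + (8/7 - 31*√33/6)) = 1/(-267805/7 - 31*√33/6)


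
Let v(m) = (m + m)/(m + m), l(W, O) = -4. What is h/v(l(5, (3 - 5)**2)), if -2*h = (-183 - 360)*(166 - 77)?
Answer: 48327/2 ≈ 24164.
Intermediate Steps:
h = 48327/2 (h = -(-183 - 360)*(166 - 77)/2 = -(-543)*89/2 = -1/2*(-48327) = 48327/2 ≈ 24164.)
v(m) = 1 (v(m) = (2*m)/((2*m)) = (2*m)*(1/(2*m)) = 1)
h/v(l(5, (3 - 5)**2)) = (48327/2)/1 = (48327/2)*1 = 48327/2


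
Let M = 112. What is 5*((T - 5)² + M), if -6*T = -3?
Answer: 2645/4 ≈ 661.25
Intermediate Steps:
T = ½ (T = -⅙*(-3) = ½ ≈ 0.50000)
5*((T - 5)² + M) = 5*((½ - 5)² + 112) = 5*((-9/2)² + 112) = 5*(81/4 + 112) = 5*(529/4) = 2645/4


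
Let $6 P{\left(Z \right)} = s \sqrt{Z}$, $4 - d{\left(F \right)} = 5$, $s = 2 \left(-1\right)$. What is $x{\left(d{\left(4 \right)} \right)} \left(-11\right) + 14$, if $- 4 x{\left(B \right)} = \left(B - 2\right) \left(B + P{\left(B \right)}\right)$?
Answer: $\frac{89}{4} + \frac{11 i}{4} \approx 22.25 + 2.75 i$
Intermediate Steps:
$s = -2$
$d{\left(F \right)} = -1$ ($d{\left(F \right)} = 4 - 5 = -1$)
$P{\left(Z \right)} = - \frac{\sqrt{Z}}{3}$ ($P{\left(Z \right)} = \frac{\left(-2\right) \sqrt{Z}}{6} = - \frac{\sqrt{Z}}{3}$)
$x{\left(B \right)} = - \frac{\left(-2 + B\right) \left(B - \frac{\sqrt{B}}{3}\right)}{4}$ ($x{\left(B \right)} = - \frac{\left(B - 2\right) \left(B - \frac{\sqrt{B}}{3}\right)}{4} = - \frac{\left(-2 + B\right) \left(B - \frac{\sqrt{B}}{3}\right)}{4}$)
$x{\left(d{\left(4 \right)} \right)} \left(-11\right) + 14 = \left(\frac{1}{2} \left(-1\right) - \frac{\left(-1\right)^{2}}{4} - \frac{\sqrt{-1}}{6} + \frac{\left(-1\right)^{\frac{3}{2}}}{12}\right) \left(-11\right) + 14 = \left(- \frac{1}{2} - \frac{1}{4} - \frac{i}{6} + \frac{\left(-1\right) i}{12}\right) \left(-11\right) + 14 = \left(- \frac{1}{2} - \frac{1}{4} - \frac{i}{6} - \frac{i}{12}\right) \left(-11\right) + 14 = \left(- \frac{3}{4} - \frac{i}{4}\right) \left(-11\right) + 14 = \left(\frac{33}{4} + \frac{11 i}{4}\right) + 14 = \frac{89}{4} + \frac{11 i}{4}$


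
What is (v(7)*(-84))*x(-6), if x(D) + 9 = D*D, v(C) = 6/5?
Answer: -13608/5 ≈ -2721.6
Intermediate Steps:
v(C) = 6/5 (v(C) = 6*(1/5) = 6/5)
x(D) = -9 + D**2 (x(D) = -9 + D*D = -9 + D**2)
(v(7)*(-84))*x(-6) = ((6/5)*(-84))*(-9 + (-6)**2) = -504*(-9 + 36)/5 = -504/5*27 = -13608/5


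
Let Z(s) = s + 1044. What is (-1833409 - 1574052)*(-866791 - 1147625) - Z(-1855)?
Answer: 6864043958587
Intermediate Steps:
Z(s) = 1044 + s
(-1833409 - 1574052)*(-866791 - 1147625) - Z(-1855) = (-1833409 - 1574052)*(-866791 - 1147625) - (1044 - 1855) = -3407461*(-2014416) - 1*(-811) = 6864043957776 + 811 = 6864043958587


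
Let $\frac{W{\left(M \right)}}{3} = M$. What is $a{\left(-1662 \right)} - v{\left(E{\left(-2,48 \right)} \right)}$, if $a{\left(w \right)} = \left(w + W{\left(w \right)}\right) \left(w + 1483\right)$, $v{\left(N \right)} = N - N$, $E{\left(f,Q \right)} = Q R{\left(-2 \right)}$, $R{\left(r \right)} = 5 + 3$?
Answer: $1189992$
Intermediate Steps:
$R{\left(r \right)} = 8$
$W{\left(M \right)} = 3 M$
$E{\left(f,Q \right)} = 8 Q$ ($E{\left(f,Q \right)} = Q 8 = 8 Q$)
$v{\left(N \right)} = 0$
$a{\left(w \right)} = 4 w \left(1483 + w\right)$ ($a{\left(w \right)} = \left(w + 3 w\right) \left(w + 1483\right) = 4 w \left(1483 + w\right)$)
$a{\left(-1662 \right)} - v{\left(E{\left(-2,48 \right)} \right)} = 4 \left(-1662\right) \left(1483 - 1662\right) - 0 = 4 \left(-1662\right) \left(-179\right) + 0 = 1189992 + 0 = 1189992$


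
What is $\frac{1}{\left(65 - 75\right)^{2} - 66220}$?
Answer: $- \frac{1}{66120} \approx -1.5124 \cdot 10^{-5}$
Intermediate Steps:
$\frac{1}{\left(65 - 75\right)^{2} - 66220} = \frac{1}{\left(-10\right)^{2} - 66220} = \frac{1}{100 - 66220} = \frac{1}{-66120} = - \frac{1}{66120}$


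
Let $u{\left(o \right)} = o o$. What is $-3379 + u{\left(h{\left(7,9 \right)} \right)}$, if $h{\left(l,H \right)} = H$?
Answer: $-3298$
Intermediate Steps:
$u{\left(o \right)} = o^{2}$
$-3379 + u{\left(h{\left(7,9 \right)} \right)} = -3379 + 9^{2} = -3379 + 81 = -3298$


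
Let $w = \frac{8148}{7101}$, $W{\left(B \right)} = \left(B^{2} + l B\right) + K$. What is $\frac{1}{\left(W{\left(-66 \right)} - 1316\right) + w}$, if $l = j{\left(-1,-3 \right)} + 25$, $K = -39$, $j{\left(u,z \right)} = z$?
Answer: $\frac{2367}{3669199} \approx 0.0006451$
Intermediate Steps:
$l = 22$ ($l = -3 + 25 = 22$)
$W{\left(B \right)} = -39 + B^{2} + 22 B$ ($W{\left(B \right)} = \left(B^{2} + 22 B\right) - 39 = -39 + B^{2} + 22 B$)
$w = \frac{2716}{2367}$ ($w = 8148 \cdot \frac{1}{7101} = \frac{2716}{2367} \approx 1.1474$)
$\frac{1}{\left(W{\left(-66 \right)} - 1316\right) + w} = \frac{1}{\left(\left(-39 + \left(-66\right)^{2} + 22 \left(-66\right)\right) - 1316\right) + \frac{2716}{2367}} = \frac{1}{\left(\left(-39 + 4356 - 1452\right) - 1316\right) + \frac{2716}{2367}} = \frac{1}{\left(2865 - 1316\right) + \frac{2716}{2367}} = \frac{1}{1549 + \frac{2716}{2367}} = \frac{1}{\frac{3669199}{2367}} = \frac{2367}{3669199}$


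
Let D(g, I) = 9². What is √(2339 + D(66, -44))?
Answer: 22*√5 ≈ 49.193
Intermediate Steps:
D(g, I) = 81
√(2339 + D(66, -44)) = √(2339 + 81) = √2420 = 22*√5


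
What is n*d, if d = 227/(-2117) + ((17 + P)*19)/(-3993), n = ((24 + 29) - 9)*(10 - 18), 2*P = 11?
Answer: 19321904/256157 ≈ 75.430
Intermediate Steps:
P = 11/2 (P = (½)*11 = 11/2 ≈ 5.5000)
n = -352 (n = (53 - 9)*(-8) = 44*(-8) = -352)
d = -1207619/5635454 (d = 227/(-2117) + ((17 + 11/2)*19)/(-3993) = 227*(-1/2117) + ((45/2)*19)*(-1/3993) = -227/2117 + (855/2)*(-1/3993) = -227/2117 - 285/2662 = -1207619/5635454 ≈ -0.21429)
n*d = -352*(-1207619/5635454) = 19321904/256157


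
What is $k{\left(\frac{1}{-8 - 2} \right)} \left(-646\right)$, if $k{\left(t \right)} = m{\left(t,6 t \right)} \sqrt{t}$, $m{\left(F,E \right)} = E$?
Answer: $\frac{969 i \sqrt{10}}{25} \approx 122.57 i$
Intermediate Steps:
$k{\left(t \right)} = 6 t^{\frac{3}{2}}$ ($k{\left(t \right)} = 6 t \sqrt{t} = 6 t^{\frac{3}{2}}$)
$k{\left(\frac{1}{-8 - 2} \right)} \left(-646\right) = 6 \left(\frac{1}{-8 - 2}\right)^{\frac{3}{2}} \left(-646\right) = 6 \left(\frac{1}{-10}\right)^{\frac{3}{2}} \left(-646\right) = 6 \left(- \frac{1}{10}\right)^{\frac{3}{2}} \left(-646\right) = 6 \left(- \frac{i \sqrt{10}}{100}\right) \left(-646\right) = - \frac{3 i \sqrt{10}}{50} \left(-646\right) = \frac{969 i \sqrt{10}}{25}$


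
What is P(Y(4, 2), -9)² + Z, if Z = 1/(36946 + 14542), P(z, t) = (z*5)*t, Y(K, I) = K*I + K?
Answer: 15013900801/51488 ≈ 2.9160e+5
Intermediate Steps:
Y(K, I) = K + I*K (Y(K, I) = I*K + K = K + I*K)
P(z, t) = 5*t*z (P(z, t) = (5*z)*t = 5*t*z)
Z = 1/51488 ≈ 1.9422e-5
P(Y(4, 2), -9)² + Z = (5*(-9)*(4*(1 + 2)))² + 1/51488 = (5*(-9)*(4*3))² + 1/51488 = (5*(-9)*12)² + 1/51488 = (-540)² + 1/51488 = 291600 + 1/51488 = 15013900801/51488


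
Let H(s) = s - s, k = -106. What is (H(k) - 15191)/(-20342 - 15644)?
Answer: 15191/35986 ≈ 0.42214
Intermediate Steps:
H(s) = 0
(H(k) - 15191)/(-20342 - 15644) = (0 - 15191)/(-20342 - 15644) = -15191/(-35986) = -15191*(-1/35986) = 15191/35986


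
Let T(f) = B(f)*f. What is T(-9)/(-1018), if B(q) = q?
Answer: -81/1018 ≈ -0.079568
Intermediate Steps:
T(f) = f² (T(f) = f*f = f²)
T(-9)/(-1018) = (-9)²/(-1018) = 81*(-1/1018) = -81/1018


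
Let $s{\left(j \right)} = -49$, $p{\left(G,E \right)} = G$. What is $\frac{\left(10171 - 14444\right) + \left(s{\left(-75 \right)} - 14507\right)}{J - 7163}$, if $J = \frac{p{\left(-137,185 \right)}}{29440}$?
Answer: $\frac{554325760}{210878857} \approx 2.6286$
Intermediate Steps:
$J = - \frac{137}{29440} \approx -0.0046535$
$\frac{\left(10171 - 14444\right) + \left(s{\left(-75 \right)} - 14507\right)}{J - 7163} = \frac{\left(10171 - 14444\right) - 14556}{- \frac{137}{29440} - 7163} = \frac{-4273 - 14556}{- \frac{210878857}{29440}} = \left(-18829\right) \left(- \frac{29440}{210878857}\right) = \frac{554325760}{210878857}$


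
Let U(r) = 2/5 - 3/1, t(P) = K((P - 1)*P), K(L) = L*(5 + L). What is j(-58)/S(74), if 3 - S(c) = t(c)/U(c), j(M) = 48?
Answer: 624/146043109 ≈ 4.2727e-6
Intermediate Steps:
t(P) = P*(-1 + P)*(5 + P*(-1 + P)) (t(P) = ((P - 1)*P)*(5 + (P - 1)*P) = ((-1 + P)*P)*(5 + (-1 + P)*P) = (P*(-1 + P))*(5 + P*(-1 + P)) = P*(-1 + P)*(5 + P*(-1 + P)))
U(r) = -13/5 (U(r) = 2*(⅕) - 3*1 = ⅖ - 3 = -13/5)
S(c) = 3 + 5*c*(-1 + c)*(5 + c*(-1 + c))/13 (S(c) = 3 - c*(-1 + c)*(5 + c*(-1 + c))/(-13/5) = 3 - c*(-1 + c)*(5 + c*(-1 + c))*(-5)/13 = 3 - (-5)*c*(-1 + c)*(5 + c*(-1 + c))/13 = 3 + 5*c*(-1 + c)*(5 + c*(-1 + c))/13)
j(-58)/S(74) = 48/(3 + (5/13)*74*(-1 + 74)*(5 + 74*(-1 + 74))) = 48/(3 + (5/13)*74*73*(5 + 74*73)) = 48/(3 + (5/13)*74*73*(5 + 5402)) = 48/(3 + (5/13)*74*73*5407) = 48/(3 + 146043070/13) = 48/(146043109/13) = 48*(13/146043109) = 624/146043109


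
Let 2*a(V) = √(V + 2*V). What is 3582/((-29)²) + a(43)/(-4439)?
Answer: 3582/841 - √129/8878 ≈ 4.2579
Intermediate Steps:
a(V) = √3*√V/2 (a(V) = √(V + 2*V)/2 = √(3*V)/2 = (√3*√V)/2 = √3*√V/2)
3582/((-29)²) + a(43)/(-4439) = 3582/((-29)²) + (√3*√43/2)/(-4439) = 3582/841 + (√129/2)*(-1/4439) = 3582*(1/841) - √129/8878 = 3582/841 - √129/8878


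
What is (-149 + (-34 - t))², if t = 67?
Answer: 62500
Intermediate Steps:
(-149 + (-34 - t))² = (-149 + (-34 - 1*67))² = (-149 + (-34 - 67))² = (-149 - 101)² = (-250)² = 62500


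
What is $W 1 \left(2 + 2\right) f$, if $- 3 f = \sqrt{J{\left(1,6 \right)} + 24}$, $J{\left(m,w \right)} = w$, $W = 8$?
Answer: $- \frac{32 \sqrt{30}}{3} \approx -58.424$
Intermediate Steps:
$f = - \frac{\sqrt{30}}{3}$ ($f = - \frac{\sqrt{6 + 24}}{3} = - \frac{\sqrt{30}}{3} \approx -1.8257$)
$W 1 \left(2 + 2\right) f = 8 \cdot 1 \left(2 + 2\right) \left(- \frac{\sqrt{30}}{3}\right) = 8 \cdot 1 \cdot 4 \left(- \frac{\sqrt{30}}{3}\right) = 8 \cdot 4 \left(- \frac{\sqrt{30}}{3}\right) = 32 \left(- \frac{\sqrt{30}}{3}\right) = - \frac{32 \sqrt{30}}{3}$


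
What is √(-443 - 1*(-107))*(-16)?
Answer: -64*I*√21 ≈ -293.28*I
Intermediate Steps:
√(-443 - 1*(-107))*(-16) = √(-443 + 107)*(-16) = √(-336)*(-16) = (4*I*√21)*(-16) = -64*I*√21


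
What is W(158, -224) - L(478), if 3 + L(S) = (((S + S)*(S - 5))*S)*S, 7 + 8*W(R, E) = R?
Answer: -826541783761/8 ≈ -1.0332e+11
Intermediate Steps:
W(R, E) = -7/8 + R/8
L(S) = -3 + 2*S³*(-5 + S) (L(S) = -3 + (((S + S)*(S - 5))*S)*S = -3 + (((2*S)*(-5 + S))*S)*S = -3 + ((2*S*(-5 + S))*S)*S = -3 + (2*S²*(-5 + S))*S = -3 + 2*S³*(-5 + S))
W(158, -224) - L(478) = (-7/8 + (⅛)*158) - (-3 - 10*478³ + 2*478⁴) = (-7/8 + 79/4) - (-3 - 10*109215352 + 2*52204938256) = 151/8 - (-3 - 1092153520 + 104409876512) = 151/8 - 1*103317722989 = 151/8 - 103317722989 = -826541783761/8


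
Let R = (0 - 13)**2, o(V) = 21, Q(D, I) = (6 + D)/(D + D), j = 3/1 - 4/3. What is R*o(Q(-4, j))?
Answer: 3549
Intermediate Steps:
j = 5/3 (j = 3*1 - 4*1/3 = 3 - 4/3 = 5/3 ≈ 1.6667)
Q(D, I) = (6 + D)/(2*D) (Q(D, I) = (6 + D)/((2*D)) = (6 + D)*(1/(2*D)) = (6 + D)/(2*D))
R = 169 (R = (-13)**2 = 169)
R*o(Q(-4, j)) = 169*21 = 3549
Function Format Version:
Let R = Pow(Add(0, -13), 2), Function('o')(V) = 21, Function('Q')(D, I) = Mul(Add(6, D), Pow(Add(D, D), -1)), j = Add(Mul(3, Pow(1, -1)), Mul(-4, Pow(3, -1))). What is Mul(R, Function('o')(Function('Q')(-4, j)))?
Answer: 3549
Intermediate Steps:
j = Rational(5, 3) (j = Add(Mul(3, 1), Mul(-4, Rational(1, 3))) = Add(3, Rational(-4, 3)) = Rational(5, 3) ≈ 1.6667)
Function('Q')(D, I) = Mul(Rational(1, 2), Pow(D, -1), Add(6, D)) (Function('Q')(D, I) = Mul(Add(6, D), Pow(Mul(2, D), -1)) = Mul(Add(6, D), Mul(Rational(1, 2), Pow(D, -1))) = Mul(Rational(1, 2), Pow(D, -1), Add(6, D)))
R = 169 (R = Pow(-13, 2) = 169)
Mul(R, Function('o')(Function('Q')(-4, j))) = Mul(169, 21) = 3549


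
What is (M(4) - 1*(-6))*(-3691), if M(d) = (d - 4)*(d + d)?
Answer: -22146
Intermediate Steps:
M(d) = 2*d*(-4 + d) (M(d) = (-4 + d)*(2*d) = 2*d*(-4 + d))
(M(4) - 1*(-6))*(-3691) = (2*4*(-4 + 4) - 1*(-6))*(-3691) = (2*4*0 + 6)*(-3691) = (0 + 6)*(-3691) = 6*(-3691) = -22146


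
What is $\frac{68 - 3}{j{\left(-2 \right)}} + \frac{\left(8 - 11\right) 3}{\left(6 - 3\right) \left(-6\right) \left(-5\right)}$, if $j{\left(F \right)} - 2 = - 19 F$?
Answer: $\frac{61}{40} \approx 1.525$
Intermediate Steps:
$j{\left(F \right)} = 2 - 19 F$
$\frac{68 - 3}{j{\left(-2 \right)}} + \frac{\left(8 - 11\right) 3}{\left(6 - 3\right) \left(-6\right) \left(-5\right)} = \frac{68 - 3}{2 - -38} + \frac{\left(8 - 11\right) 3}{\left(6 - 3\right) \left(-6\right) \left(-5\right)} = \frac{68 - 3}{2 + 38} + \frac{\left(-3\right) 3}{\left(6 - 3\right) \left(-6\right) \left(-5\right)} = \frac{65}{40} - \frac{9}{3 \left(-6\right) \left(-5\right)} = 65 \cdot \frac{1}{40} - \frac{9}{\left(-18\right) \left(-5\right)} = \frac{13}{8} - \frac{9}{90} = \frac{13}{8} - \frac{1}{10} = \frac{61}{40}$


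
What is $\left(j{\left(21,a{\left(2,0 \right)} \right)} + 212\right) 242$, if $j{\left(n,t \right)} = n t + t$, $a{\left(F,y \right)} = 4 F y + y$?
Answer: $51304$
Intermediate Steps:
$a{\left(F,y \right)} = y + 4 F y$ ($a{\left(F,y \right)} = 4 F y + y = y + 4 F y$)
$j{\left(n,t \right)} = t + n t$
$\left(j{\left(21,a{\left(2,0 \right)} \right)} + 212\right) 242 = \left(0 \left(1 + 4 \cdot 2\right) \left(1 + 21\right) + 212\right) 242 = \left(0 \left(1 + 8\right) 22 + 212\right) 242 = \left(0 \cdot 9 \cdot 22 + 212\right) 242 = \left(0 \cdot 22 + 212\right) 242 = \left(0 + 212\right) 242 = 212 \cdot 242 = 51304$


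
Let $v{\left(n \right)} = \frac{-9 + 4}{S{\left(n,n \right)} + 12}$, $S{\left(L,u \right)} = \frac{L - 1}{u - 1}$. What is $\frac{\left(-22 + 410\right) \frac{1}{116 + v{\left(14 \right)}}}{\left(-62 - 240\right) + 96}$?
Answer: $- \frac{2522}{154809} \approx -0.016291$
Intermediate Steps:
$S{\left(L,u \right)} = \frac{-1 + L}{-1 + u}$
$v{\left(n \right)} = - \frac{5}{13}$ ($v{\left(n \right)} = \frac{-9 + 4}{\frac{-1 + n}{-1 + n} + 12} = - \frac{5}{1 + 12} = - \frac{5}{13}$)
$\frac{\left(-22 + 410\right) \frac{1}{116 + v{\left(14 \right)}}}{\left(-62 - 240\right) + 96} = \frac{\left(-22 + 410\right) \frac{1}{116 - \frac{5}{13}}}{\left(-62 - 240\right) + 96} = \frac{388 \frac{1}{\frac{1503}{13}}}{-302 + 96} = \frac{388 \cdot \frac{13}{1503}}{-206} = \frac{5044}{1503} \left(- \frac{1}{206}\right) = - \frac{2522}{154809}$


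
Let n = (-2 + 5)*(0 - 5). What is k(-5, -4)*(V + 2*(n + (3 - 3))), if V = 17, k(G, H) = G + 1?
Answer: 52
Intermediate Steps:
k(G, H) = 1 + G
n = -15 (n = 3*(-5) = -15)
k(-5, -4)*(V + 2*(n + (3 - 3))) = (1 - 5)*(17 + 2*(-15 + (3 - 3))) = -4*(17 + 2*(-15 + 0)) = -4*(17 + 2*(-15)) = -4*(17 - 30) = -4*(-13) = 52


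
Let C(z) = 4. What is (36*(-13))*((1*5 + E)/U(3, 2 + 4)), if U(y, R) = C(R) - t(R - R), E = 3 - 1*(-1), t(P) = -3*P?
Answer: -1053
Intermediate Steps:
E = 4 (E = 3 + 1 = 4)
U(y, R) = 4 (U(y, R) = 4 - (-3)*(R - R) = 4 - (-3)*0 = 4 - 1*0 = 4 + 0 = 4)
(36*(-13))*((1*5 + E)/U(3, 2 + 4)) = (36*(-13))*((1*5 + 4)/4) = -468*(5 + 4)/4 = -4212/4 = -468*9/4 = -1053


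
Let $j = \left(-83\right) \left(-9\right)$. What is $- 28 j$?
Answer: $-20916$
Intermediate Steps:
$j = 747$
$- 28 j = \left(-28\right) 747 = -20916$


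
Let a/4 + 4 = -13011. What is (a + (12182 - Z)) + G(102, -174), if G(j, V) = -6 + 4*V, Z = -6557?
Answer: -34023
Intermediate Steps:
a = -52060 (a = -16 + 4*(-13011) = -16 - 52044 = -52060)
(a + (12182 - Z)) + G(102, -174) = (-52060 + (12182 - 1*(-6557))) + (-6 + 4*(-174)) = (-52060 + (12182 + 6557)) + (-6 - 696) = (-52060 + 18739) - 702 = -33321 - 702 = -34023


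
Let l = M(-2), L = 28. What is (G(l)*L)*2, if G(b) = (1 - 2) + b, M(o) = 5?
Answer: 224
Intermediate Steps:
l = 5
G(b) = -1 + b
(G(l)*L)*2 = ((-1 + 5)*28)*2 = (4*28)*2 = 112*2 = 224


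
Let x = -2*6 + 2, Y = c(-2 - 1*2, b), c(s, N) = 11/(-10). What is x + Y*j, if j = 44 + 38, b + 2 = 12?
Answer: -501/5 ≈ -100.20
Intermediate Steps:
b = 10 (b = -2 + 12 = 10)
c(s, N) = -11/10 (c(s, N) = 11*(-⅒) = -11/10)
Y = -11/10 ≈ -1.1000
j = 82
x = -10 (x = -12 + 2 = -10)
x + Y*j = -10 - 11/10*82 = -10 - 451/5 = -501/5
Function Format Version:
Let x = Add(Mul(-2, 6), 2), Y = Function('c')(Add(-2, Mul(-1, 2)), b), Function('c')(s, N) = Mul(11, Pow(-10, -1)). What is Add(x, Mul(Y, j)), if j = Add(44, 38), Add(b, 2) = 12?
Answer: Rational(-501, 5) ≈ -100.20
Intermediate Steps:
b = 10 (b = Add(-2, 12) = 10)
Function('c')(s, N) = Rational(-11, 10) (Function('c')(s, N) = Mul(11, Rational(-1, 10)) = Rational(-11, 10))
Y = Rational(-11, 10) ≈ -1.1000
j = 82
x = -10 (x = Add(-12, 2) = -10)
Add(x, Mul(Y, j)) = Add(-10, Mul(Rational(-11, 10), 82)) = Add(-10, Rational(-451, 5)) = Rational(-501, 5)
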